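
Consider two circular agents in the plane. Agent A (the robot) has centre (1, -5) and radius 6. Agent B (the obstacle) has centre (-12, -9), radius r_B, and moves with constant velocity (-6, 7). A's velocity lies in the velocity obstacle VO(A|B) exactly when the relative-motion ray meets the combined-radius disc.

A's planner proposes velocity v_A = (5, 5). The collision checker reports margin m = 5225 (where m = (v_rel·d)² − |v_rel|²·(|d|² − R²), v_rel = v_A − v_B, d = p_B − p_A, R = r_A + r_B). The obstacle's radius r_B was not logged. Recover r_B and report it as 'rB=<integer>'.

m = 5225
d = (-13, -4);  v_rel = (11, -2),  |v_rel|² = 125
v_rel×d = (11)·(-4) − (-2)·(-13) = -70
since m = R²·125 − (-70)²:  R² = (4900 + 5225) / 125 = 81
R = √81 = 9  ⇒  r_B = 9 − 6 = 3

rB=3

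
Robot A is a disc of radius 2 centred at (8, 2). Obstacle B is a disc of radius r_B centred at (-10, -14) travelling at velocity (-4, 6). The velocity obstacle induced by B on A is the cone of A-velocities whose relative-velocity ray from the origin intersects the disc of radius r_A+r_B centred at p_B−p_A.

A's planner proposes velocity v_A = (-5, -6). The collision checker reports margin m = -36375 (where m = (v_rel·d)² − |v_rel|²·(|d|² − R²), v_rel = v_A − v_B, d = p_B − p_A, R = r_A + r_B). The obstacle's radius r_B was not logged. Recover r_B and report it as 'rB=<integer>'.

m = -36375
d = (-18, -16);  v_rel = (-1, -12),  |v_rel|² = 145
v_rel×d = (-1)·(-16) − (-12)·(-18) = -200
since m = R²·145 − (-200)²:  R² = (40000 + -36375) / 145 = 25
R = √25 = 5  ⇒  r_B = 5 − 2 = 3

rB=3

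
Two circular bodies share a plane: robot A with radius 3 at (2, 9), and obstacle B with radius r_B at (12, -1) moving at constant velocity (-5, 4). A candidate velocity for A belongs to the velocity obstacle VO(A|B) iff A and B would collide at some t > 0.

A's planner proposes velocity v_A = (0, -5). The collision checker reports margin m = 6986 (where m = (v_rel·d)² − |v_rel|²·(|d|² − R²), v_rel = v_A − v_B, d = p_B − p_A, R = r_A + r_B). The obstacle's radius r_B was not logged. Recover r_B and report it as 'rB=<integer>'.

m = 6986
d = (10, -10);  v_rel = (5, -9),  |v_rel|² = 106
v_rel×d = (5)·(-10) − (-9)·(10) = 40
since m = R²·106 − 40²:  R² = (1600 + 6986) / 106 = 81
R = √81 = 9  ⇒  r_B = 9 − 3 = 6

rB=6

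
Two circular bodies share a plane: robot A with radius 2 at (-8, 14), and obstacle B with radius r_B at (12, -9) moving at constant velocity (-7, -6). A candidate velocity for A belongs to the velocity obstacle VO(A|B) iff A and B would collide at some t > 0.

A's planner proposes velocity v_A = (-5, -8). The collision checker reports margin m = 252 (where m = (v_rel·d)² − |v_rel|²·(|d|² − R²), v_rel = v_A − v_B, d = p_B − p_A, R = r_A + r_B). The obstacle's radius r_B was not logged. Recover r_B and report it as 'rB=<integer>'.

m = 252
d = (20, -23);  v_rel = (2, -2),  |v_rel|² = 8
v_rel×d = (2)·(-23) − (-2)·(20) = -6
since m = R²·8 − (-6)²:  R² = (36 + 252) / 8 = 36
R = √36 = 6  ⇒  r_B = 6 − 2 = 4

rB=4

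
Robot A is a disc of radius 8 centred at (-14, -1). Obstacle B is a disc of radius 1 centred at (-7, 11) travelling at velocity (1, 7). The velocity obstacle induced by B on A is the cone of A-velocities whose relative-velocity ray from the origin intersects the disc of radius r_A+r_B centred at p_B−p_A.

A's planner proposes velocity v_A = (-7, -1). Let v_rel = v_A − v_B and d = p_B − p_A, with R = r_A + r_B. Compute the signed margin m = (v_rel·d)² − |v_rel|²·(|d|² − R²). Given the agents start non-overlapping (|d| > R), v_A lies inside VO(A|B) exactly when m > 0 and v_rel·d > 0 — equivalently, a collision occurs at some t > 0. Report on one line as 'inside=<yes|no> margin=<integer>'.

d = (7, 12),  |d|² = 193;  R = 8+1 = 9,  c = 193−9² = 112
v_rel = (-8, -8),  |v_rel|² = 128;  v_rel·d = (-8)·(7) + (-8)·(12) = -152
128·t² + 304·t + 112 = 0  ⇒  m = (-152)² − 128·112 = 8768
m = 8768 > 0,  v_rel·d = -152 < 0  ⇒  outside

inside=no margin=8768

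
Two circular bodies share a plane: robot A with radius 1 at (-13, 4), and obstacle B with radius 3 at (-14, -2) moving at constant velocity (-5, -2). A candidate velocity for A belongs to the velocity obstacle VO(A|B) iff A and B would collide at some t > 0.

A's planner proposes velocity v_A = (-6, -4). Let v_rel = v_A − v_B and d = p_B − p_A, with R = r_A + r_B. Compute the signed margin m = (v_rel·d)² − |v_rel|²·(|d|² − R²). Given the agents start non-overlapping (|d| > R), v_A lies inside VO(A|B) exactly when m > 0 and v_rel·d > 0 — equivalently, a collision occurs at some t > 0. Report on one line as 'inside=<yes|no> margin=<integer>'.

d = (-1, -6),  |d|² = 37;  R = 1+3 = 4,  c = 37−4² = 21
v_rel = (-1, -2),  |v_rel|² = 5;  v_rel·d = (-1)·(-1) + (-2)·(-6) = 13
5·t² − 26·t + 21 = 0  ⇒  m = 13² − 5·21 = 64
m = 64 > 0,  v_rel·d = 13 > 0  ⇒  inside

inside=yes margin=64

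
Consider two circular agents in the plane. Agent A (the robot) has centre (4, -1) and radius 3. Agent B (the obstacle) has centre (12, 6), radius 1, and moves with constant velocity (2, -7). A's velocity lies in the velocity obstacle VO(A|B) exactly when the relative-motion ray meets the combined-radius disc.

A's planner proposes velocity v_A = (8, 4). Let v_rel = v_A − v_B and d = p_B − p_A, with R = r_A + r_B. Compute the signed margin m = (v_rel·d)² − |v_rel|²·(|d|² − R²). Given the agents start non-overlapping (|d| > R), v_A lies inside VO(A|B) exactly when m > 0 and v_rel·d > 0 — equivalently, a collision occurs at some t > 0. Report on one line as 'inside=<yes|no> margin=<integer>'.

d = (8, 7),  |d|² = 113;  R = 3+1 = 4,  c = 113−4² = 97
v_rel = (6, 11),  |v_rel|² = 157;  v_rel·d = (6)·(8) + (11)·(7) = 125
157·t² − 250·t + 97 = 0  ⇒  m = 125² − 157·97 = 396
m = 396 > 0,  v_rel·d = 125 > 0  ⇒  inside

inside=yes margin=396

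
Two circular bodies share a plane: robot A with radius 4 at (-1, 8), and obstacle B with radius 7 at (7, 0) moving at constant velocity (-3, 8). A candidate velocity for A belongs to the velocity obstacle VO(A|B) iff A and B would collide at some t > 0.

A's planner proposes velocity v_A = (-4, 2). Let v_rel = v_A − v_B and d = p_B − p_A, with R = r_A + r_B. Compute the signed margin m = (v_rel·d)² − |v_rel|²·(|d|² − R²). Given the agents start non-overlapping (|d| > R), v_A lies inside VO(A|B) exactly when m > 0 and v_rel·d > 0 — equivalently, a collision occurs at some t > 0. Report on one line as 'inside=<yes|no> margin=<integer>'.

d = (8, -8),  |d|² = 128;  R = 4+7 = 11,  c = 128−11² = 7
v_rel = (-1, -6),  |v_rel|² = 37;  v_rel·d = (-1)·(8) + (-6)·(-8) = 40
37·t² − 80·t + 7 = 0  ⇒  m = 40² − 37·7 = 1341
m = 1341 > 0,  v_rel·d = 40 > 0  ⇒  inside

inside=yes margin=1341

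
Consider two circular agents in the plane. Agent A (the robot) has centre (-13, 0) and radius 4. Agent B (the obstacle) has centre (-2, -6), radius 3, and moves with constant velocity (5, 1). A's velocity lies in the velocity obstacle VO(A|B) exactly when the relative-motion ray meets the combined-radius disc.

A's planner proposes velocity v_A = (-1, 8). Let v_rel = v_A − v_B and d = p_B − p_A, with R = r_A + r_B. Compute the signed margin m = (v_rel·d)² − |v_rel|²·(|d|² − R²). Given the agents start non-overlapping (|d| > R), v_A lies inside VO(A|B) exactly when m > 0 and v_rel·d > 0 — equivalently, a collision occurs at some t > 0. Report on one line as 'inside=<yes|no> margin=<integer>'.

d = (11, -6),  |d|² = 157;  R = 4+3 = 7,  c = 157−7² = 108
v_rel = (-6, 7),  |v_rel|² = 85;  v_rel·d = (-6)·(11) + (7)·(-6) = -108
85·t² + 216·t + 108 = 0  ⇒  m = (-108)² − 85·108 = 2484
m = 2484 > 0,  v_rel·d = -108 < 0  ⇒  outside

inside=no margin=2484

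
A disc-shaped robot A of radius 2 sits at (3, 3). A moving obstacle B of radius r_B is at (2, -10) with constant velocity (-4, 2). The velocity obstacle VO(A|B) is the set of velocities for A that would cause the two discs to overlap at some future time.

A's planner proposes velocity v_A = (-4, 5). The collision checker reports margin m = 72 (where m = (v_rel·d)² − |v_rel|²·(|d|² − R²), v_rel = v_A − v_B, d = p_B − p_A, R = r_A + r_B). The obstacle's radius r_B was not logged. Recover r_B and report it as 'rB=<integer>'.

m = 72
d = (-1, -13);  v_rel = (0, 3),  |v_rel|² = 9
v_rel×d = (0)·(-13) − (3)·(-1) = 3
since m = R²·9 − 3²:  R² = (9 + 72) / 9 = 9
R = √9 = 3  ⇒  r_B = 3 − 2 = 1

rB=1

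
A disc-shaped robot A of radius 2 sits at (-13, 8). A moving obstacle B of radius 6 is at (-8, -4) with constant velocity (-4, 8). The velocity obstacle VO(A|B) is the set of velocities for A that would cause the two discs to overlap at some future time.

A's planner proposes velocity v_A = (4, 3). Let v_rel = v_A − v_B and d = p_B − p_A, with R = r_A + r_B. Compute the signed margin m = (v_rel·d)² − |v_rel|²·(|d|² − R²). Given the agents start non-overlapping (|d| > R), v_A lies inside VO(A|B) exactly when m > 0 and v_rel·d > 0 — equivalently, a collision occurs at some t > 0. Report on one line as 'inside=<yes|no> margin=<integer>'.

d = (5, -12),  |d|² = 169;  R = 2+6 = 8,  c = 169−8² = 105
v_rel = (8, -5),  |v_rel|² = 89;  v_rel·d = (8)·(5) + (-5)·(-12) = 100
89·t² − 200·t + 105 = 0  ⇒  m = 100² − 89·105 = 655
m = 655 > 0,  v_rel·d = 100 > 0  ⇒  inside

inside=yes margin=655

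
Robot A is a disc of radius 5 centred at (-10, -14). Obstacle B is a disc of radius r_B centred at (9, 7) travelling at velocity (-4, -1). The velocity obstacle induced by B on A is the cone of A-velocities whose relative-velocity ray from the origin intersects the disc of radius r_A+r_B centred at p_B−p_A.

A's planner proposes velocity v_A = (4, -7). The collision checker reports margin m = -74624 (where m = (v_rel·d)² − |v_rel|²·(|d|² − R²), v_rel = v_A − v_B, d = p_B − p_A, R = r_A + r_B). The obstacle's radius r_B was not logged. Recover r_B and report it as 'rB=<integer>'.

m = -74624
d = (19, 21);  v_rel = (8, -6),  |v_rel|² = 100
v_rel×d = (8)·(21) − (-6)·(19) = 282
since m = R²·100 − 282²:  R² = (79524 + -74624) / 100 = 49
R = √49 = 7  ⇒  r_B = 7 − 5 = 2

rB=2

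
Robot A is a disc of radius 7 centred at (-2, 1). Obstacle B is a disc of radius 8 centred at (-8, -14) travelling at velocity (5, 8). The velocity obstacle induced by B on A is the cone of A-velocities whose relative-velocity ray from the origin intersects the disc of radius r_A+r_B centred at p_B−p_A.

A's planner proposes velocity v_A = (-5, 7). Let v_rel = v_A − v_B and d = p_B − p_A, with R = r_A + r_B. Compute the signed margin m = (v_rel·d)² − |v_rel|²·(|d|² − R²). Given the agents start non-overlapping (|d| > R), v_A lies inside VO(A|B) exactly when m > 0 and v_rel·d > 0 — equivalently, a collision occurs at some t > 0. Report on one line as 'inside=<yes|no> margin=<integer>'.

d = (-6, -15),  |d|² = 261;  R = 7+8 = 15,  c = 261−15² = 36
v_rel = (-10, -1),  |v_rel|² = 101;  v_rel·d = (-10)·(-6) + (-1)·(-15) = 75
101·t² − 150·t + 36 = 0  ⇒  m = 75² − 101·36 = 1989
m = 1989 > 0,  v_rel·d = 75 > 0  ⇒  inside

inside=yes margin=1989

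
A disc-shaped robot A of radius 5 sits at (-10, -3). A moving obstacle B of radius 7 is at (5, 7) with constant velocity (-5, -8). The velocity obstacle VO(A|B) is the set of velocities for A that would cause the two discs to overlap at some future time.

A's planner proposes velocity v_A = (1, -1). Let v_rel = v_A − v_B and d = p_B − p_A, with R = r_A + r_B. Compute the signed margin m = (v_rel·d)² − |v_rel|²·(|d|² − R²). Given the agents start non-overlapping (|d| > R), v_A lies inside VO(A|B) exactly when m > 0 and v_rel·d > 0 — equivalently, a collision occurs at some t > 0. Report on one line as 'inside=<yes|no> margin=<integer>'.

d = (15, 10),  |d|² = 325;  R = 5+7 = 12,  c = 325−12² = 181
v_rel = (6, 7),  |v_rel|² = 85;  v_rel·d = (6)·(15) + (7)·(10) = 160
85·t² − 320·t + 181 = 0  ⇒  m = 160² − 85·181 = 10215
m = 10215 > 0,  v_rel·d = 160 > 0  ⇒  inside

inside=yes margin=10215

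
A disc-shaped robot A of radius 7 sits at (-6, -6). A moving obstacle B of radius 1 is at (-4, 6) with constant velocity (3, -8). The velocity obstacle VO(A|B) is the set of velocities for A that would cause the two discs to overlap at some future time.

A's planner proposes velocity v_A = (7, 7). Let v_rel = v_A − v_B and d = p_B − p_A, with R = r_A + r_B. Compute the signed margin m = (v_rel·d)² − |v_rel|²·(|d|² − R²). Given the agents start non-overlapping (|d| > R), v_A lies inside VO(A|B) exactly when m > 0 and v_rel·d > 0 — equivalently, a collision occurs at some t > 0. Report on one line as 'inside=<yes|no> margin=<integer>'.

d = (2, 12),  |d|² = 148;  R = 7+1 = 8,  c = 148−8² = 84
v_rel = (4, 15),  |v_rel|² = 241;  v_rel·d = (4)·(2) + (15)·(12) = 188
241·t² − 376·t + 84 = 0  ⇒  m = 188² − 241·84 = 15100
m = 15100 > 0,  v_rel·d = 188 > 0  ⇒  inside

inside=yes margin=15100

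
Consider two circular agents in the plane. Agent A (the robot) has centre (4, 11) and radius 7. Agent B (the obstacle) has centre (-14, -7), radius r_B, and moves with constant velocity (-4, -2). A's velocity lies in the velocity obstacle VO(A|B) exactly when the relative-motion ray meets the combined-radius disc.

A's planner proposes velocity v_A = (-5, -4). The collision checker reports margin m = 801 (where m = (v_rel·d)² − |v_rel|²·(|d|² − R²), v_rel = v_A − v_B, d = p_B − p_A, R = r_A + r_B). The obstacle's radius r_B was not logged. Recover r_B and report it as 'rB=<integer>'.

m = 801
d = (-18, -18);  v_rel = (-1, -2),  |v_rel|² = 5
v_rel×d = (-1)·(-18) − (-2)·(-18) = -18
since m = R²·5 − (-18)²:  R² = (324 + 801) / 5 = 225
R = √225 = 15  ⇒  r_B = 15 − 7 = 8

rB=8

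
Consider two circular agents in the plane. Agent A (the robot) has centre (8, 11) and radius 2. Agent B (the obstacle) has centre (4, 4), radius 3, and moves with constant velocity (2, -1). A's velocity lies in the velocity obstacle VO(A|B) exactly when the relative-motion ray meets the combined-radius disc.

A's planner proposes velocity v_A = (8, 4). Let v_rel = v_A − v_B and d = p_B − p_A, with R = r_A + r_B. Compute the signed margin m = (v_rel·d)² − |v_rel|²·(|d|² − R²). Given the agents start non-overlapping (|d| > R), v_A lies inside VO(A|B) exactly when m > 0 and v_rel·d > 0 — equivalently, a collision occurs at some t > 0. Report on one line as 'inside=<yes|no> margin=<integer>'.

d = (-4, -7),  |d|² = 65;  R = 2+3 = 5,  c = 65−5² = 40
v_rel = (6, 5),  |v_rel|² = 61;  v_rel·d = (6)·(-4) + (5)·(-7) = -59
61·t² + 118·t + 40 = 0  ⇒  m = (-59)² − 61·40 = 1041
m = 1041 > 0,  v_rel·d = -59 < 0  ⇒  outside

inside=no margin=1041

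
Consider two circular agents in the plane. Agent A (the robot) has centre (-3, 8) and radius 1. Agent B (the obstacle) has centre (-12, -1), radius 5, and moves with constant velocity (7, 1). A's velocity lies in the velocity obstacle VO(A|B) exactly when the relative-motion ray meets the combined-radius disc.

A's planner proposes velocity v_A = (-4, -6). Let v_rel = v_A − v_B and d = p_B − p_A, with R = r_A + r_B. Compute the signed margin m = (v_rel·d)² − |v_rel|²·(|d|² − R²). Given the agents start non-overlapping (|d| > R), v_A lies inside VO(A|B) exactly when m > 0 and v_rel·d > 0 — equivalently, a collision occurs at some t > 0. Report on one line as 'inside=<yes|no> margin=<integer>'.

d = (-9, -9),  |d|² = 162;  R = 1+5 = 6,  c = 162−6² = 126
v_rel = (-11, -7),  |v_rel|² = 170;  v_rel·d = (-11)·(-9) + (-7)·(-9) = 162
170·t² − 324·t + 126 = 0  ⇒  m = 162² − 170·126 = 4824
m = 4824 > 0,  v_rel·d = 162 > 0  ⇒  inside

inside=yes margin=4824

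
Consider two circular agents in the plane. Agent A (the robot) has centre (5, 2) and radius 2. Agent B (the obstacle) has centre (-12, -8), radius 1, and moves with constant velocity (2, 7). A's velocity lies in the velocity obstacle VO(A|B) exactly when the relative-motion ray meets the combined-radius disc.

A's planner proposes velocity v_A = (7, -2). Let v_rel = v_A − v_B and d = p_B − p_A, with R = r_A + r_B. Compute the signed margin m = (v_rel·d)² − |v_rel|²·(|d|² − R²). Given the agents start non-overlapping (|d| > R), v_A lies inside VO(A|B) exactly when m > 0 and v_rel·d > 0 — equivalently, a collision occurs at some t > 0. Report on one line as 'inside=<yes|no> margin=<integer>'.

d = (-17, -10),  |d|² = 389;  R = 2+1 = 3,  c = 389−3² = 380
v_rel = (5, -9),  |v_rel|² = 106;  v_rel·d = (5)·(-17) + (-9)·(-10) = 5
106·t² − 10·t + 380 = 0  ⇒  m = 5² − 106·380 = -40255
m = -40255 < 0,  v_rel·d = 5 > 0  ⇒  outside

inside=no margin=-40255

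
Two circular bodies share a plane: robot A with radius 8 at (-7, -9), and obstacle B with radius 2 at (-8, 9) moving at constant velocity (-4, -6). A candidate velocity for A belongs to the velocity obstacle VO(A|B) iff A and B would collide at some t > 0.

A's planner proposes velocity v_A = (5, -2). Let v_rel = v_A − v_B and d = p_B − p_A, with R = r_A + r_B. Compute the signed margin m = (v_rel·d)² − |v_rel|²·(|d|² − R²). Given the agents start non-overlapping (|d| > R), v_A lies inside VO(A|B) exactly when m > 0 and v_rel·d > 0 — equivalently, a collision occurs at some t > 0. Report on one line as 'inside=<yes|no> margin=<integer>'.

d = (-1, 18),  |d|² = 325;  R = 8+2 = 10,  c = 325−10² = 225
v_rel = (9, 4),  |v_rel|² = 97;  v_rel·d = (9)·(-1) + (4)·(18) = 63
97·t² − 126·t + 225 = 0  ⇒  m = 63² − 97·225 = -17856
m = -17856 < 0,  v_rel·d = 63 > 0  ⇒  outside

inside=no margin=-17856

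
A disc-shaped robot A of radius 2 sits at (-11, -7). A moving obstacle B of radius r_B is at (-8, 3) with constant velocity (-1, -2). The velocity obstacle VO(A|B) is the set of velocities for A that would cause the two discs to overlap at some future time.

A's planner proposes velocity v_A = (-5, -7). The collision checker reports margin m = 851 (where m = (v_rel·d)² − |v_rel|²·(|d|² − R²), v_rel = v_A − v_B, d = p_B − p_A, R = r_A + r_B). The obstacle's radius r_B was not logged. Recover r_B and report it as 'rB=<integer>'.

m = 851
d = (3, 10);  v_rel = (-4, -5),  |v_rel|² = 41
v_rel×d = (-4)·(10) − (-5)·(3) = -25
since m = R²·41 − (-25)²:  R² = (625 + 851) / 41 = 36
R = √36 = 6  ⇒  r_B = 6 − 2 = 4

rB=4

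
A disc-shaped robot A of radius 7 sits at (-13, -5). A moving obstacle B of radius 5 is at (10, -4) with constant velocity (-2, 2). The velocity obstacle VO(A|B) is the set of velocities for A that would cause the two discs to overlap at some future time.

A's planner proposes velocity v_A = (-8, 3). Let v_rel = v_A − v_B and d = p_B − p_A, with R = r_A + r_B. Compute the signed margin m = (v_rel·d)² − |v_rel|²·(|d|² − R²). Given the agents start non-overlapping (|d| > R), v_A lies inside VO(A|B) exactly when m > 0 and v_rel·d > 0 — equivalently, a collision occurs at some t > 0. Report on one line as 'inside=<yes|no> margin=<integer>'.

d = (23, 1),  |d|² = 530;  R = 7+5 = 12,  c = 530−12² = 386
v_rel = (-6, 1),  |v_rel|² = 37;  v_rel·d = (-6)·(23) + (1)·(1) = -137
37·t² + 274·t + 386 = 0  ⇒  m = (-137)² − 37·386 = 4487
m = 4487 > 0,  v_rel·d = -137 < 0  ⇒  outside

inside=no margin=4487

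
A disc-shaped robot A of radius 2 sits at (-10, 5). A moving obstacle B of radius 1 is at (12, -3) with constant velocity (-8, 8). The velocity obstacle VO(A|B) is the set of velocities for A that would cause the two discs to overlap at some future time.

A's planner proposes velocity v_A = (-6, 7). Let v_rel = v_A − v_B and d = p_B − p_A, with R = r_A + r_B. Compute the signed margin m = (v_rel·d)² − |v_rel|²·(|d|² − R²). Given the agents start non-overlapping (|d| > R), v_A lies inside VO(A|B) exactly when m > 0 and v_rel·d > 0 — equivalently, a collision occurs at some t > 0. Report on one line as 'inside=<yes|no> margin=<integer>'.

d = (22, -8),  |d|² = 548;  R = 2+1 = 3,  c = 548−3² = 539
v_rel = (2, -1),  |v_rel|² = 5;  v_rel·d = (2)·(22) + (-1)·(-8) = 52
5·t² − 104·t + 539 = 0  ⇒  m = 52² − 5·539 = 9
m = 9 > 0,  v_rel·d = 52 > 0  ⇒  inside

inside=yes margin=9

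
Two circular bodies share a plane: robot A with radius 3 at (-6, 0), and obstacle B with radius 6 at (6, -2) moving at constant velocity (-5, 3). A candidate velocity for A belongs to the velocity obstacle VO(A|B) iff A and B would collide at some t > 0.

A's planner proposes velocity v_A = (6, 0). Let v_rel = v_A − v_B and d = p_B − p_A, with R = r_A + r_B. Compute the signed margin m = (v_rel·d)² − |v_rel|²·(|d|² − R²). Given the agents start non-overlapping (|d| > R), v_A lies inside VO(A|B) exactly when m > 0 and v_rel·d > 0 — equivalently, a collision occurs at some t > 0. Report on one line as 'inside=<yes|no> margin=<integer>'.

d = (12, -2),  |d|² = 148;  R = 3+6 = 9,  c = 148−9² = 67
v_rel = (11, -3),  |v_rel|² = 130;  v_rel·d = (11)·(12) + (-3)·(-2) = 138
130·t² − 276·t + 67 = 0  ⇒  m = 138² − 130·67 = 10334
m = 10334 > 0,  v_rel·d = 138 > 0  ⇒  inside

inside=yes margin=10334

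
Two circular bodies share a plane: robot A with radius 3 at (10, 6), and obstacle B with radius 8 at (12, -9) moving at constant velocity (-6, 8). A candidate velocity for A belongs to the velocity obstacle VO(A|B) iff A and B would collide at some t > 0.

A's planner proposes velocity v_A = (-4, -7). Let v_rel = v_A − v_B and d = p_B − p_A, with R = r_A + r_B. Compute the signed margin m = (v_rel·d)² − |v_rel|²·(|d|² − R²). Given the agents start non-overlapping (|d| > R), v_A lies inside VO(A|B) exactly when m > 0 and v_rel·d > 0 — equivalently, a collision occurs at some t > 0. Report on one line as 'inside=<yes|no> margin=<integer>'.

d = (2, -15),  |d|² = 229;  R = 3+8 = 11,  c = 229−11² = 108
v_rel = (2, -15),  |v_rel|² = 229;  v_rel·d = (2)·(2) + (-15)·(-15) = 229
229·t² − 458·t + 108 = 0  ⇒  m = 229² − 229·108 = 27709
m = 27709 > 0,  v_rel·d = 229 > 0  ⇒  inside

inside=yes margin=27709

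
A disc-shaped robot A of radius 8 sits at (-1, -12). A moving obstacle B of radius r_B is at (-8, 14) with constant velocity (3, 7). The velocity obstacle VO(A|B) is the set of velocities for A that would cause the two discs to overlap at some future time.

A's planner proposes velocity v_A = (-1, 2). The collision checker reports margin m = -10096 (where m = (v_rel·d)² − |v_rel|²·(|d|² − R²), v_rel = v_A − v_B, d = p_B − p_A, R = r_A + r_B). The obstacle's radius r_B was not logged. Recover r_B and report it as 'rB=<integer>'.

m = -10096
d = (-7, 26);  v_rel = (-4, -5),  |v_rel|² = 41
v_rel×d = (-4)·(26) − (-5)·(-7) = -139
since m = R²·41 − (-139)²:  R² = (19321 + -10096) / 41 = 225
R = √225 = 15  ⇒  r_B = 15 − 8 = 7

rB=7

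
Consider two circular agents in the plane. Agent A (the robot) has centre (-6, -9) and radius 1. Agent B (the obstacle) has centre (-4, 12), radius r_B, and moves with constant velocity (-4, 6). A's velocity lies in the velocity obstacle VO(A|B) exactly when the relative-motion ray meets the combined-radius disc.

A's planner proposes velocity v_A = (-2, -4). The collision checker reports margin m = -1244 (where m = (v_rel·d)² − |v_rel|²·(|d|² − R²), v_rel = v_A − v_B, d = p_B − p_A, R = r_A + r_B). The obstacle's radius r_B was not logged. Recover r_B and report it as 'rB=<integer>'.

m = -1244
d = (2, 21);  v_rel = (2, -10),  |v_rel|² = 104
v_rel×d = (2)·(21) − (-10)·(2) = 62
since m = R²·104 − 62²:  R² = (3844 + -1244) / 104 = 25
R = √25 = 5  ⇒  r_B = 5 − 1 = 4

rB=4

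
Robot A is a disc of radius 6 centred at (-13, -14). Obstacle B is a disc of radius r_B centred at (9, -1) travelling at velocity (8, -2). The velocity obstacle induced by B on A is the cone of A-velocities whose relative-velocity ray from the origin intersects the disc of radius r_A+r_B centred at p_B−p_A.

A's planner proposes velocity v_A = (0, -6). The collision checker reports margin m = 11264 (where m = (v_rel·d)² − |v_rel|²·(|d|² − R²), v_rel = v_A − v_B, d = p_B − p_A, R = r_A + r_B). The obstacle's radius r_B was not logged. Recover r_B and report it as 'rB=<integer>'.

m = 11264
d = (22, 13);  v_rel = (-8, -4),  |v_rel|² = 80
v_rel×d = (-8)·(13) − (-4)·(22) = -16
since m = R²·80 − (-16)²:  R² = (256 + 11264) / 80 = 144
R = √144 = 12  ⇒  r_B = 12 − 6 = 6

rB=6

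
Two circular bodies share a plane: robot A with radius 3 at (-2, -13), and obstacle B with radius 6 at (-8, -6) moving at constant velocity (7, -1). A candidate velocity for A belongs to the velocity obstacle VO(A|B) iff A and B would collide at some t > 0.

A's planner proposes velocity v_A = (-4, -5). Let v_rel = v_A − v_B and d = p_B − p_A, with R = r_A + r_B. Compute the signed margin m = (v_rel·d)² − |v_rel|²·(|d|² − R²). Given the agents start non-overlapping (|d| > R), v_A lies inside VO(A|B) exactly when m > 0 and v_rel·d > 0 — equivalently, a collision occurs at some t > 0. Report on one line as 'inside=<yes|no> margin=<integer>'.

d = (-6, 7),  |d|² = 85;  R = 3+6 = 9,  c = 85−9² = 4
v_rel = (-11, -4),  |v_rel|² = 137;  v_rel·d = (-11)·(-6) + (-4)·(7) = 38
137·t² − 76·t + 4 = 0  ⇒  m = 38² − 137·4 = 896
m = 896 > 0,  v_rel·d = 38 > 0  ⇒  inside

inside=yes margin=896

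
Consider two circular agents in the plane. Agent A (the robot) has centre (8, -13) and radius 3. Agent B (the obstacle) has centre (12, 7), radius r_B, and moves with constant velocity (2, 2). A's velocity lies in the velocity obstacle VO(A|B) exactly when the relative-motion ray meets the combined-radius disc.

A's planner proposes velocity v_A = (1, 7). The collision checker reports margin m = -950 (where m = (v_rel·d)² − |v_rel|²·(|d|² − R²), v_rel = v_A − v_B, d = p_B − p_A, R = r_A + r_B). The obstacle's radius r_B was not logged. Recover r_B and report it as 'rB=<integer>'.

m = -950
d = (4, 20);  v_rel = (-1, 5),  |v_rel|² = 26
v_rel×d = (-1)·(20) − (5)·(4) = -40
since m = R²·26 − (-40)²:  R² = (1600 + -950) / 26 = 25
R = √25 = 5  ⇒  r_B = 5 − 3 = 2

rB=2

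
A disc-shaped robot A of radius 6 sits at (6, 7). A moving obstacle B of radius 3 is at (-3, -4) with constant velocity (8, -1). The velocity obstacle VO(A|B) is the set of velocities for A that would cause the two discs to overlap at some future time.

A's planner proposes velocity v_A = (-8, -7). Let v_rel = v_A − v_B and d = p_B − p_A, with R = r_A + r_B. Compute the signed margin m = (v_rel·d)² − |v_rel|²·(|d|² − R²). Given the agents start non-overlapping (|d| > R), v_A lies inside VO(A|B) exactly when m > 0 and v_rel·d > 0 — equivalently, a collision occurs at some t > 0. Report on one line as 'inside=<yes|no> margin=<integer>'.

d = (-9, -11),  |d|² = 202;  R = 6+3 = 9,  c = 202−9² = 121
v_rel = (-16, -6),  |v_rel|² = 292;  v_rel·d = (-16)·(-9) + (-6)·(-11) = 210
292·t² − 420·t + 121 = 0  ⇒  m = 210² − 292·121 = 8768
m = 8768 > 0,  v_rel·d = 210 > 0  ⇒  inside

inside=yes margin=8768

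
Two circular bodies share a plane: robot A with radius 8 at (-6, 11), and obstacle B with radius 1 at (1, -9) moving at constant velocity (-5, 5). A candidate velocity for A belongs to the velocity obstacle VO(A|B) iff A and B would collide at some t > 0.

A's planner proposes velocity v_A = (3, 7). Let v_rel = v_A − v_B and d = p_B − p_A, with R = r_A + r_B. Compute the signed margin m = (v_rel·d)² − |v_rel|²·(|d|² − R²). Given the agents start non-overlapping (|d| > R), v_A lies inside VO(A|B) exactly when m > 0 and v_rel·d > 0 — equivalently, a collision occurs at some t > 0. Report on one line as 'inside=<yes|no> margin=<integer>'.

d = (7, -20),  |d|² = 449;  R = 8+1 = 9,  c = 449−9² = 368
v_rel = (8, 2),  |v_rel|² = 68;  v_rel·d = (8)·(7) + (2)·(-20) = 16
68·t² − 32·t + 368 = 0  ⇒  m = 16² − 68·368 = -24768
m = -24768 < 0,  v_rel·d = 16 > 0  ⇒  outside

inside=no margin=-24768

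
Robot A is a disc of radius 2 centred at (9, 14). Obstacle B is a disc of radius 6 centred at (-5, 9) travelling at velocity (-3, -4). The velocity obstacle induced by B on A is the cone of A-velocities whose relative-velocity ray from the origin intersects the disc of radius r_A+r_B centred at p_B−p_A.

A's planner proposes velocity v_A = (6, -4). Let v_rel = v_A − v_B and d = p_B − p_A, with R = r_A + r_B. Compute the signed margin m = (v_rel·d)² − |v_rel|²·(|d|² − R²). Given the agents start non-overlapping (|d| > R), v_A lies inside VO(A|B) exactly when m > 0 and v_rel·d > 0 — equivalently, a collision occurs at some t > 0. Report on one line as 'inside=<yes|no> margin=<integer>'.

d = (-14, -5),  |d|² = 221;  R = 2+6 = 8,  c = 221−8² = 157
v_rel = (9, 0),  |v_rel|² = 81;  v_rel·d = (9)·(-14) + (0)·(-5) = -126
81·t² + 252·t + 157 = 0  ⇒  m = (-126)² − 81·157 = 3159
m = 3159 > 0,  v_rel·d = -126 < 0  ⇒  outside

inside=no margin=3159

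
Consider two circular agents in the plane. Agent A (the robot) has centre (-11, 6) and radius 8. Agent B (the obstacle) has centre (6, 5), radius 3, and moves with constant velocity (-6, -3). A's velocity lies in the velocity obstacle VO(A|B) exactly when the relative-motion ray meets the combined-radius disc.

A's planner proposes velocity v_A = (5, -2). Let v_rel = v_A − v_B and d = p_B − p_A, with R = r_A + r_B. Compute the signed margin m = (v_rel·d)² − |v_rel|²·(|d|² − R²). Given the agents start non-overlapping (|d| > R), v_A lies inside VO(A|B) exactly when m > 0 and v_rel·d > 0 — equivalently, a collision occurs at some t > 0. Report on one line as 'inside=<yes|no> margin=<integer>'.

d = (17, -1),  |d|² = 290;  R = 8+3 = 11,  c = 290−11² = 169
v_rel = (11, 1),  |v_rel|² = 122;  v_rel·d = (11)·(17) + (1)·(-1) = 186
122·t² − 372·t + 169 = 0  ⇒  m = 186² − 122·169 = 13978
m = 13978 > 0,  v_rel·d = 186 > 0  ⇒  inside

inside=yes margin=13978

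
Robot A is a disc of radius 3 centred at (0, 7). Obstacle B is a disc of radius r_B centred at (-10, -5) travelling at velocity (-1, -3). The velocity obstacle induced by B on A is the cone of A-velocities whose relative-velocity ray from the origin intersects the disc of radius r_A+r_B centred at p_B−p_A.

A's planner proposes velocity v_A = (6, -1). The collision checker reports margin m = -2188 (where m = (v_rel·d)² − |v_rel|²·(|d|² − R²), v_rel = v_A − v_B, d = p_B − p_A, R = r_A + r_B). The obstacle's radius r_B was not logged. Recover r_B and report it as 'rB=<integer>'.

m = -2188
d = (-10, -12);  v_rel = (7, 2),  |v_rel|² = 53
v_rel×d = (7)·(-12) − (2)·(-10) = -64
since m = R²·53 − (-64)²:  R² = (4096 + -2188) / 53 = 36
R = √36 = 6  ⇒  r_B = 6 − 3 = 3

rB=3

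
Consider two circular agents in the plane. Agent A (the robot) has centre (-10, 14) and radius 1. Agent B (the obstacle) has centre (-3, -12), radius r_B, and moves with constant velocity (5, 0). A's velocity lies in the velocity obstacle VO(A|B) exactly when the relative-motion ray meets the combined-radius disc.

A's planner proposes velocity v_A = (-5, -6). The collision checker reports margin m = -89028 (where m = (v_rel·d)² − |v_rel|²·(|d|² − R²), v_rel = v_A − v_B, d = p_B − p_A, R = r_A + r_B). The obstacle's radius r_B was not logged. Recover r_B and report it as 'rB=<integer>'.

m = -89028
d = (7, -26);  v_rel = (-10, -6),  |v_rel|² = 136
v_rel×d = (-10)·(-26) − (-6)·(7) = 302
since m = R²·136 − 302²:  R² = (91204 + -89028) / 136 = 16
R = √16 = 4  ⇒  r_B = 4 − 1 = 3

rB=3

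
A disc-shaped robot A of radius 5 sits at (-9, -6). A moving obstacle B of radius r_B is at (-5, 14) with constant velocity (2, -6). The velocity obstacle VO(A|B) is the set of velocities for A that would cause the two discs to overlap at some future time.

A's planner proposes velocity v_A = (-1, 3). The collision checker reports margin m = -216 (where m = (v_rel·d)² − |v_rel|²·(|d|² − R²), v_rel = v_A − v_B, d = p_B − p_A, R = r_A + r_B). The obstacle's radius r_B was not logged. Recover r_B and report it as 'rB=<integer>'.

m = -216
d = (4, 20);  v_rel = (-3, 9),  |v_rel|² = 90
v_rel×d = (-3)·(20) − (9)·(4) = -96
since m = R²·90 − (-96)²:  R² = (9216 + -216) / 90 = 100
R = √100 = 10  ⇒  r_B = 10 − 5 = 5

rB=5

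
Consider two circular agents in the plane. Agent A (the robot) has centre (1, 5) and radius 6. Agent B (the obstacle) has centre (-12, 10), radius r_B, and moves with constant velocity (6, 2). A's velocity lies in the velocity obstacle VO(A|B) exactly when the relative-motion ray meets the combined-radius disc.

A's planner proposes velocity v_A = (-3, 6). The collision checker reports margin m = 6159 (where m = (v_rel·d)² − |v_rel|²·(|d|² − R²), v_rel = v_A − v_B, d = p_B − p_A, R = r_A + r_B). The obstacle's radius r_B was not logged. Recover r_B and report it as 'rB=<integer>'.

m = 6159
d = (-13, 5);  v_rel = (-9, 4),  |v_rel|² = 97
v_rel×d = (-9)·(5) − (4)·(-13) = 7
since m = R²·97 − 7²:  R² = (49 + 6159) / 97 = 64
R = √64 = 8  ⇒  r_B = 8 − 6 = 2

rB=2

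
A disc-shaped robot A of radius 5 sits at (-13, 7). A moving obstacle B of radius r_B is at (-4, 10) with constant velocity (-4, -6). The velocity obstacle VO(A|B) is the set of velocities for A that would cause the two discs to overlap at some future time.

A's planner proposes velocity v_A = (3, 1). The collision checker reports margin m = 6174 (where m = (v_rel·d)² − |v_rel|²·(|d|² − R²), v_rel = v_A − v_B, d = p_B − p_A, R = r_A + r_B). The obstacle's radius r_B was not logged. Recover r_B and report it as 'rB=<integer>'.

m = 6174
d = (9, 3);  v_rel = (7, 7),  |v_rel|² = 98
v_rel×d = (7)·(3) − (7)·(9) = -42
since m = R²·98 − (-42)²:  R² = (1764 + 6174) / 98 = 81
R = √81 = 9  ⇒  r_B = 9 − 5 = 4

rB=4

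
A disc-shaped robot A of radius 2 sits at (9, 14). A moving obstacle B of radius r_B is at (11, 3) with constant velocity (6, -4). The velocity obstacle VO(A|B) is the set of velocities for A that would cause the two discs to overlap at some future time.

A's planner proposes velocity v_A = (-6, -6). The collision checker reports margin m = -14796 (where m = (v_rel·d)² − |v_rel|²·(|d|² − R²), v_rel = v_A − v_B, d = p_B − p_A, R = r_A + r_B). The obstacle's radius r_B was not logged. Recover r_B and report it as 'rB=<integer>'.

m = -14796
d = (2, -11);  v_rel = (-12, -2),  |v_rel|² = 148
v_rel×d = (-12)·(-11) − (-2)·(2) = 136
since m = R²·148 − 136²:  R² = (18496 + -14796) / 148 = 25
R = √25 = 5  ⇒  r_B = 5 − 2 = 3

rB=3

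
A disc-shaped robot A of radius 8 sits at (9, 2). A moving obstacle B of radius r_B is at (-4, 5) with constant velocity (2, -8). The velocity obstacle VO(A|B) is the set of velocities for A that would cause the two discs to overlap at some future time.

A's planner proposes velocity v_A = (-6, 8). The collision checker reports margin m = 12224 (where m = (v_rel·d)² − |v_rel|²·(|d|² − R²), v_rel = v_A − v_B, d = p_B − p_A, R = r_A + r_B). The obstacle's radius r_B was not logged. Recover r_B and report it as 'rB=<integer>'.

m = 12224
d = (-13, 3);  v_rel = (-8, 16),  |v_rel|² = 320
v_rel×d = (-8)·(3) − (16)·(-13) = 184
since m = R²·320 − 184²:  R² = (33856 + 12224) / 320 = 144
R = √144 = 12  ⇒  r_B = 12 − 8 = 4

rB=4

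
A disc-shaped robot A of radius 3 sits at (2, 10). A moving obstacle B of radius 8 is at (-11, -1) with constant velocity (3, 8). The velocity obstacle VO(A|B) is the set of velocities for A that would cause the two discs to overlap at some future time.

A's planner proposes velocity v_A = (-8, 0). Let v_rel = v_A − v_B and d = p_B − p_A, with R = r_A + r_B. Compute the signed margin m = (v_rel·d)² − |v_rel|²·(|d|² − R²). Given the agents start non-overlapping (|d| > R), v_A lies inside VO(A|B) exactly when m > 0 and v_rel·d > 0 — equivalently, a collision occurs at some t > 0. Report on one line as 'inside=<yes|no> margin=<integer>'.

d = (-13, -11),  |d|² = 290;  R = 3+8 = 11,  c = 290−11² = 169
v_rel = (-11, -8),  |v_rel|² = 185;  v_rel·d = (-11)·(-13) + (-8)·(-11) = 231
185·t² − 462·t + 169 = 0  ⇒  m = 231² − 185·169 = 22096
m = 22096 > 0,  v_rel·d = 231 > 0  ⇒  inside

inside=yes margin=22096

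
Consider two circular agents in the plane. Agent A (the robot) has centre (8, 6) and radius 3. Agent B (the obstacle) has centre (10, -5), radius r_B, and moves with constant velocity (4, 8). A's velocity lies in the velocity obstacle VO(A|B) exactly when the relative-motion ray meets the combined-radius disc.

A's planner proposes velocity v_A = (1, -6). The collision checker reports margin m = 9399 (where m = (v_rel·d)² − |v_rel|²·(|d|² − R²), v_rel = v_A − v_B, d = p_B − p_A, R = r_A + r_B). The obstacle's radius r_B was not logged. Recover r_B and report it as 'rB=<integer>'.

m = 9399
d = (2, -11);  v_rel = (-3, -14),  |v_rel|² = 205
v_rel×d = (-3)·(-11) − (-14)·(2) = 61
since m = R²·205 − 61²:  R² = (3721 + 9399) / 205 = 64
R = √64 = 8  ⇒  r_B = 8 − 3 = 5

rB=5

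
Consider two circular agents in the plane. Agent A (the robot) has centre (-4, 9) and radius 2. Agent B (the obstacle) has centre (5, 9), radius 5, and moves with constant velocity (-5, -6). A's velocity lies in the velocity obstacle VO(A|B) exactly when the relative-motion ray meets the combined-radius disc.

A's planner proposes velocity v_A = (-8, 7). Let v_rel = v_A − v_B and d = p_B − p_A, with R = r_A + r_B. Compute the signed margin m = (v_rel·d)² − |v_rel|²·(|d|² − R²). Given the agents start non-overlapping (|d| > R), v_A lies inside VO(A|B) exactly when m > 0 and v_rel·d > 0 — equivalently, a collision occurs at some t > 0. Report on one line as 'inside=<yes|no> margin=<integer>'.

d = (9, 0),  |d|² = 81;  R = 2+5 = 7,  c = 81−7² = 32
v_rel = (-3, 13),  |v_rel|² = 178;  v_rel·d = (-3)·(9) + (13)·(0) = -27
178·t² + 54·t + 32 = 0  ⇒  m = (-27)² − 178·32 = -4967
m = -4967 < 0,  v_rel·d = -27 < 0  ⇒  outside

inside=no margin=-4967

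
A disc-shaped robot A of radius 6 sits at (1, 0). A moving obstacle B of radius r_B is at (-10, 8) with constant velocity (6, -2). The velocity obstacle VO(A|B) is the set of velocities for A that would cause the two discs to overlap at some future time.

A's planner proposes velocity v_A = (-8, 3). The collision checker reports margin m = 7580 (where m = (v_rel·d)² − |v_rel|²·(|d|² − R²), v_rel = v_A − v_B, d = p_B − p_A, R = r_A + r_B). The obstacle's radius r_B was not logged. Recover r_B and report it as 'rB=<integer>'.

m = 7580
d = (-11, 8);  v_rel = (-14, 5),  |v_rel|² = 221
v_rel×d = (-14)·(8) − (5)·(-11) = -57
since m = R²·221 − (-57)²:  R² = (3249 + 7580) / 221 = 49
R = √49 = 7  ⇒  r_B = 7 − 6 = 1

rB=1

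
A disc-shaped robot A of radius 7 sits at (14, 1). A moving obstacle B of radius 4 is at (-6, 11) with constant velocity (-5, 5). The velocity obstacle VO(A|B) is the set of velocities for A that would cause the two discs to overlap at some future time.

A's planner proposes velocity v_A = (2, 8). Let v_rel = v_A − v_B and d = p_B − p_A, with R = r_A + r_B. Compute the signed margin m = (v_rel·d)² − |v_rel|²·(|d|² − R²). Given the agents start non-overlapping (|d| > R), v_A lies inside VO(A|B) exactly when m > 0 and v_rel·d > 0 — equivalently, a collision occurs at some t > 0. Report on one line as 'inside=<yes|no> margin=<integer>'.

d = (-20, 10),  |d|² = 500;  R = 7+4 = 11,  c = 500−11² = 379
v_rel = (7, 3),  |v_rel|² = 58;  v_rel·d = (7)·(-20) + (3)·(10) = -110
58·t² + 220·t + 379 = 0  ⇒  m = (-110)² − 58·379 = -9882
m = -9882 < 0,  v_rel·d = -110 < 0  ⇒  outside

inside=no margin=-9882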